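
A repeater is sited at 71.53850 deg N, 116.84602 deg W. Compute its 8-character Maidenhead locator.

DQ11nm89

Shift to the Maidenhead origin (180°W, 90°S): lon 63.15398, lat 161.53850.
Field: 63.15398/20 → 3 → D, 161.53850/10 → 16 → Q; chars DQ.
Square: 3.15398/2 → 1, 1.53850/1 → 1; chars 11.
Subsquare: 1.15398/0.0833333 → 13 → n, 0.53850/0.0416667 → 12 → m; chars nm.
Extended square: 0.07065/0.00833333 → 8, 0.03850/0.00416667 → 9; chars 89.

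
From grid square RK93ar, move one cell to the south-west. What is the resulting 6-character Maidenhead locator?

Longitude subsquare a = 0; −1 → -1, wraps to 23 = x, carry into square.
Longitude square 9; −1 → 8.
Latitude subsquare r = 17; −1 → 16 = q.

RK83xq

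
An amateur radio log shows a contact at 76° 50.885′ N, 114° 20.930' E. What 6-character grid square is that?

OQ76eu

Add 180° to longitude and 90° to latitude: 294.3488, 166.8481.
Field: 294.3488/20 → 14 → O, 166.8481/10 → 16 → Q; chars OQ.
Square: 14.3488/2 → 7, 6.8481/1 → 6; chars 76.
Subsquare: 0.3488/0.0833333 → 4 → e, 0.8481/0.0416667 → 20 → u; chars eu.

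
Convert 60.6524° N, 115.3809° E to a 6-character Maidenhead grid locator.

Shift to the Maidenhead origin (180°W, 90°S): lon 295.3809, lat 150.6524.
Field: 295.3809/20 → 14 → O, 150.6524/10 → 15 → P; chars OP.
Square: 15.3809/2 → 7, 0.6524/1 → 0; chars 70.
Subsquare: 1.3809/0.0833333 → 16 → q, 0.6524/0.0416667 → 15 → p; chars qp.

OP70qp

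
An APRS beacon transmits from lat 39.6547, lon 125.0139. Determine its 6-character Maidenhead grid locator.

PM29mp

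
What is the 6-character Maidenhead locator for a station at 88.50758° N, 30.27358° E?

Add 180° to longitude and 90° to latitude: 210.2736, 178.5076.
Field (20°×10°, letters A–R): lon ⌊210.2736/20⌋ = 10 → K; lat ⌊178.5076/10⌋ = 17 → R.
Square (2°×1°, digits 0–9): lon ⌊10.2736/2⌋ = 5; lat ⌊8.5076/1⌋ = 8.
Subsquare (5′×2.5′, letters a–x): lon ⌊0.2736/0.0833333⌋ = 3 → d; lat ⌊0.5076/0.0416667⌋ = 12 → m.

KR58dm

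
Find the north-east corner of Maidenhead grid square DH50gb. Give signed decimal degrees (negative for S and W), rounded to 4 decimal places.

-19.9167, -109.4167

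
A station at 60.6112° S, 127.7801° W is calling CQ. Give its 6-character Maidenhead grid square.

Offset from 180°W / 90°S: lon 52.2199°, lat 29.3888°.
Field: 52.2199/20 → 2 → C, 29.3888/10 → 2 → C; chars CC.
Square: 12.2199/2 → 6, 9.3888/1 → 9; chars 69.
Subsquare: 0.2199/0.0833333 → 2 → c, 0.3888/0.0416667 → 9 → j; chars cj.

CC69cj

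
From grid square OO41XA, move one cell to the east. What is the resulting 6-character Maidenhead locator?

Longitude subsquare x = 23; +1 → 24, wraps to 0 = a, carry into square.
Longitude square 4; +1 → 5.
The latitude characters are unchanged.

OO51aa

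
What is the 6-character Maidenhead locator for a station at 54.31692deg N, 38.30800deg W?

Add 180° to longitude and 90° to latitude: 141.6920, 144.3169.
Field: 141.6920/20 → 7 → H, 144.3169/10 → 14 → O; chars HO.
Square: 1.6920/2 → 0, 4.3169/1 → 4; chars 04.
Subsquare: 1.6920/0.0833333 → 20 → u, 0.3169/0.0416667 → 7 → h; chars uh.

HO04uh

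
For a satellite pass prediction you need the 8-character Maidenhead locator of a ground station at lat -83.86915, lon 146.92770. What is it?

Offset from 180°W / 90°S: lon 326.92770°, lat 6.13085°.
Field: 326.92770/20 → 16 → Q, 6.13085/10 → 0 → A; chars QA.
Square: 6.92770/2 → 3, 6.13085/1 → 6; chars 36.
Subsquare: 0.92770/0.0833333 → 11 → l, 0.13085/0.0416667 → 3 → d; chars ld.
Extended square: 0.01103/0.00833333 → 1, 0.00585/0.00416667 → 1; chars 11.

QA36ld11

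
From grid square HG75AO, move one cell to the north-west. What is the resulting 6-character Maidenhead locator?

HG65xp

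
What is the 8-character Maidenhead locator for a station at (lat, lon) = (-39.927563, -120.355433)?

CF90tb77

Shift to the Maidenhead origin (180°W, 90°S): lon 59.64457, lat 50.07244.
Field: lon ⌊59.64457/20⌋ = 2 → C; lat ⌊50.07244/10⌋ = 5 → F.
Square: lon ⌊19.64457/2⌋ = 9; lat ⌊0.07244/1⌋ = 0.
Subsquare: lon ⌊1.64457/0.0833333⌋ = 19 → t; lat ⌊0.07244/0.0416667⌋ = 1 → b.
Extended square: lon ⌊0.06123/0.00833333⌋ = 7; lat ⌊0.03077/0.00416667⌋ = 7.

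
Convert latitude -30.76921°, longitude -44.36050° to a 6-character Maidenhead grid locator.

Add 180° to longitude and 90° to latitude: 135.6395, 59.2308.
Field: 135.6395/20 → 6 → G, 59.2308/10 → 5 → F; chars GF.
Square: 15.6395/2 → 7, 9.2308/1 → 9; chars 79.
Subsquare: 1.6395/0.0833333 → 19 → t, 0.2308/0.0416667 → 5 → f; chars tf.

GF79tf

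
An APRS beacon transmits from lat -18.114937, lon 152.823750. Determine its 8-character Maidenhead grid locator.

Offset from 180°W / 90°S: lon 332.82375°, lat 71.88506°.
Field (20°×10°, letters A–R): 332.82375/20 → 16 → Q, 71.88506/10 → 7 → H; chars QH.
Square (2°×1°, digits 0–9): 12.82375/2 → 6, 1.88506/1 → 1; chars 61.
Subsquare (5′×2.5′, letters a–x): 0.82375/0.0833333 → 9 → j, 0.88506/0.0416667 → 21 → v; chars jv.
Extended square (30″×15″, digits 0–9): 0.07375/0.00833333 → 8, 0.01006/0.00416667 → 2; chars 82.

QH61jv82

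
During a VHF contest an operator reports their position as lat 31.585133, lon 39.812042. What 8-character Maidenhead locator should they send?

KM91vo70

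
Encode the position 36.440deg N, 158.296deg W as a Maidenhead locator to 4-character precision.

BM06

Offset from 180°W / 90°S: lon 21.70°, lat 126.44°.
Field: 21.70/20 → 1 → B, 126.44/10 → 12 → M; chars BM.
Square: 1.70/2 → 0, 6.44/1 → 6; chars 06.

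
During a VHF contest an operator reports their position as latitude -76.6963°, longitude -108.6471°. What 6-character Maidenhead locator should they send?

DB53qh

Add 180° to longitude and 90° to latitude: 71.3529, 13.3037.
Field (20°×10°, letters A–R): 71.3529/20 → 3 → D, 13.3037/10 → 1 → B; chars DB.
Square (2°×1°, digits 0–9): 11.3529/2 → 5, 3.3037/1 → 3; chars 53.
Subsquare (5′×2.5′, letters a–x): 1.3529/0.0833333 → 16 → q, 0.3037/0.0416667 → 7 → h; chars qh.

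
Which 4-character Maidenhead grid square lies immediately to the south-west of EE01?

DE90

Longitude square 0; −1 → -1, wraps to 9, carry into field.
Longitude field E = 4; −1 → 3 = D.
Latitude square 1; −1 → 0.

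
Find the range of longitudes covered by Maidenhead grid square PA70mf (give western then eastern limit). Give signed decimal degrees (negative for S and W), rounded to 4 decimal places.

135.0000, 135.0833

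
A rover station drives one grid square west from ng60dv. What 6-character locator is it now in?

NG60cv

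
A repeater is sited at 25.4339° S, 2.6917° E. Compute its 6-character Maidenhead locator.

Add 180° to longitude and 90° to latitude: 182.6917, 64.5661.
Field (20°×10°, letters A–R): 182.6917/20 → 9 → J, 64.5661/10 → 6 → G; chars JG.
Square (2°×1°, digits 0–9): 2.6917/2 → 1, 4.5661/1 → 4; chars 14.
Subsquare (5′×2.5′, letters a–x): 0.6917/0.0833333 → 8 → i, 0.5661/0.0416667 → 13 → n; chars in.

JG14in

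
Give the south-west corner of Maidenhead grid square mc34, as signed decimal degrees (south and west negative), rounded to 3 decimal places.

-66.000, 66.000

Field M=12, C=2: +12·20° lon, +2·10° lat → SW at lon 60°, lat -70°.
Square 3, 4: +3·2° lon, +4·1° lat → SW at lon 66°, lat -66°.
latitude -66.000, longitude 66.000.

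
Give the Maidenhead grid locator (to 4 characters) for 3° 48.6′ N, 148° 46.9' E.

QJ43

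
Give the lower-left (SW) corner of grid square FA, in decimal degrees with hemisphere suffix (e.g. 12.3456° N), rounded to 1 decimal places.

Field F=5, A=0: +5·20° lon, +0·10° lat → SW at lon -80°, lat -90°.
latitude 90.0° S, longitude 80.0° W.

90.0° S, 80.0° W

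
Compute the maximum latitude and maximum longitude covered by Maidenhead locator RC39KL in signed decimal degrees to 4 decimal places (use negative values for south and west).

-60.5000, 166.9167

Field R=17, C=2: +17·20° lon, +2·10° lat → SW at lon 160°, lat -70°.
Square 3, 9: +3·2° lon, +9·1° lat → SW at lon 166°, lat -61°.
Subsquare k=10, l=11: +10·0.0833333° lon, +11·0.0416667° lat → SW at lon 166.833°, lat -60.5417°.
Cell spans 0.0833333° lon × 0.0416667° lat. NE corner is SW corner plus one full cell.
latitude -60.5000, longitude 166.9167.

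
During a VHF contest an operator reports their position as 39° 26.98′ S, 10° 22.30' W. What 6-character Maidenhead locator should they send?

IF40tn

Add 180° to longitude and 90° to latitude: 169.6283, 50.5503.
Field (20°×10°, letters A–R): lon ⌊169.6283/20⌋ = 8 → I; lat ⌊50.5503/10⌋ = 5 → F.
Square (2°×1°, digits 0–9): lon ⌊9.6283/2⌋ = 4; lat ⌊0.5503/1⌋ = 0.
Subsquare (5′×2.5′, letters a–x): lon ⌊1.6283/0.0833333⌋ = 19 → t; lat ⌊0.5503/0.0416667⌋ = 13 → n.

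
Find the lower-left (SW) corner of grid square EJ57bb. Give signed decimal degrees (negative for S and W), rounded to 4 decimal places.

Field E=4, J=9: +4·20° lon, +9·10° lat → SW at lon -100°, lat 0°.
Square 5, 7: +5·2° lon, +7·1° lat → SW at lon -90°, lat 7°.
Subsquare b=1, b=1: +1·0.0833333° lon, +1·0.0416667° lat → SW at lon -89.9167°, lat 7.04167°.
latitude 7.0417, longitude -89.9167.

7.0417, -89.9167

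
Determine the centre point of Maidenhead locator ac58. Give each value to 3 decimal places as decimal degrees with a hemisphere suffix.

Field A=0, C=2: +0·20° lon, +2·10° lat → SW at lon -180°, lat -70°.
Square 5, 8: +5·2° lon, +8·1° lat → SW at lon -170°, lat -62°.
Cell spans 2° lon × 1° lat. Centre is SW corner plus half of each.
latitude 61.500° S, longitude 169.000° W.

61.500° S, 169.000° W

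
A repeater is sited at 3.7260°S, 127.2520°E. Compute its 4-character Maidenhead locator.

PI36

Offset from 180°W / 90°S: lon 307.25°, lat 86.27°.
Field: lon ⌊307.25/20⌋ = 15 → P; lat ⌊86.27/10⌋ = 8 → I.
Square: lon ⌊7.25/2⌋ = 3; lat ⌊6.27/1⌋ = 6.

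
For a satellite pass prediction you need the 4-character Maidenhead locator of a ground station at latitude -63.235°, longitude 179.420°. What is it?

RC96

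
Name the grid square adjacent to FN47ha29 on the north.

FN47hb20

Latitude extended square 9; +1 → 10, wraps to 0, carry into subsquare.
Latitude subsquare a = 0; +1 → 1 = b.
The longitude characters are unchanged.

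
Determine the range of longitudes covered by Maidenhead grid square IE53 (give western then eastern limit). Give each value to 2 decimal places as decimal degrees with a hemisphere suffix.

10.00° W, 8.00° W

Field I=8, E=4: +8·20° lon, +4·10° lat → SW at lon -20°, lat -50°.
Square 5, 3: +5·2° lon, +3·1° lat → SW at lon -10°, lat -47°.
Cell spans 2° lon × 1° lat.
west 10.00° W, east 8.00° W.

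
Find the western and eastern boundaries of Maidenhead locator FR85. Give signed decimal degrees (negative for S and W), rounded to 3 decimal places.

-64.000, -62.000

Field F=5, R=17: +5·20° lon, +17·10° lat → SW at lon -80°, lat 80°.
Square 8, 5: +8·2° lon, +5·1° lat → SW at lon -64°, lat 85°.
Cell spans 2° lon × 1° lat.
west -64.000, east -62.000.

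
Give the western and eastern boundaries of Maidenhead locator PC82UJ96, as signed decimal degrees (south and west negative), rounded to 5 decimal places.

Field P=15, C=2: +15·20° lon, +2·10° lat → SW at lon 120°, lat -70°.
Square 8, 2: +8·2° lon, +2·1° lat → SW at lon 136°, lat -68°.
Subsquare u=20, j=9: +20·0.0833333° lon, +9·0.0416667° lat → SW at lon 137.667°, lat -67.625°.
Extended square 9, 6: +9·0.00833333° lon, +6·0.00416667° lat → SW at lon 137.742°, lat -67.6°.
Cell spans 0.00833333° lon × 0.00416667° lat.
west 137.74167, east 137.75000.

137.74167, 137.75000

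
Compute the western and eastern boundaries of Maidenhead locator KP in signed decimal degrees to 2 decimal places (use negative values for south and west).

Field K=10, P=15: +10·20° lon, +15·10° lat → SW at lon 20°, lat 60°.
Cell spans 20° lon × 10° lat.
west 20.00, east 40.00.

20.00, 40.00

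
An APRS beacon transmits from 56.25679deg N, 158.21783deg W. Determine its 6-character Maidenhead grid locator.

Add 180° to longitude and 90° to latitude: 21.7822, 146.2568.
Field: 21.7822/20 → 1 → B, 146.2568/10 → 14 → O; chars BO.
Square: 1.7822/2 → 0, 6.2568/1 → 6; chars 06.
Subsquare: 1.7822/0.0833333 → 21 → v, 0.2568/0.0416667 → 6 → g; chars vg.

BO06vg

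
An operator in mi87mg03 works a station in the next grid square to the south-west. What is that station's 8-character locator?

Longitude extended square 0; −1 → -1, wraps to 9, carry into subsquare.
Longitude subsquare m = 12; −1 → 11 = l.
Latitude extended square 3; −1 → 2.

MI87lg92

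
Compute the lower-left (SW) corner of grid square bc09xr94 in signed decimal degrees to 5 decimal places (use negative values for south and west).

-60.27500, -158.00833

Field B=1, C=2: +1·20° lon, +2·10° lat → SW at lon -160°, lat -70°.
Square 0, 9: +0·2° lon, +9·1° lat → SW at lon -160°, lat -61°.
Subsquare x=23, r=17: +23·0.0833333° lon, +17·0.0416667° lat → SW at lon -158.083°, lat -60.2917°.
Extended square 9, 4: +9·0.00833333° lon, +4·0.00416667° lat → SW at lon -158.008°, lat -60.275°.
latitude -60.27500, longitude -158.00833.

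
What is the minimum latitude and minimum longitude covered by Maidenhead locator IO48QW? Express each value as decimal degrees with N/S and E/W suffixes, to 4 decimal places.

Field I=8, O=14: +8·20° lon, +14·10° lat → SW at lon -20°, lat 50°.
Square 4, 8: +4·2° lon, +8·1° lat → SW at lon -12°, lat 58°.
Subsquare q=16, w=22: +16·0.0833333° lon, +22·0.0416667° lat → SW at lon -10.6667°, lat 58.9167°.
latitude 58.9167° N, longitude 10.6667° W.

58.9167° N, 10.6667° W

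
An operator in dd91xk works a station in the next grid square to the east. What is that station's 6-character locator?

Longitude subsquare x = 23; +1 → 24, wraps to 0 = a, carry into square.
Longitude square 9; +1 → 10, wraps to 0, carry into field.
Longitude field D = 3; +1 → 4 = E.
The latitude characters are unchanged.

ED01ak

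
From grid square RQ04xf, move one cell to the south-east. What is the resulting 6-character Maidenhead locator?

RQ14ae

Longitude subsquare x = 23; +1 → 24, wraps to 0 = a, carry into square.
Longitude square 0; +1 → 1.
Latitude subsquare f = 5; −1 → 4 = e.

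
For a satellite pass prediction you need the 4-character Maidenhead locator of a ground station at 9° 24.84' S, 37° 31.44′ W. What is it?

Add 180° to longitude and 90° to latitude: 142.48, 80.59.
Field: lon ⌊142.48/20⌋ = 7 → H; lat ⌊80.59/10⌋ = 8 → I.
Square: lon ⌊2.48/2⌋ = 1; lat ⌊0.59/1⌋ = 0.

HI10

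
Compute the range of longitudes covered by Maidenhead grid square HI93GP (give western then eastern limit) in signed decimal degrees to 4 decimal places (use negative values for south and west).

Field H=7, I=8: +7·20° lon, +8·10° lat → SW at lon -40°, lat -10°.
Square 9, 3: +9·2° lon, +3·1° lat → SW at lon -22°, lat -7°.
Subsquare g=6, p=15: +6·0.0833333° lon, +15·0.0416667° lat → SW at lon -21.5°, lat -6.375°.
Cell spans 0.0833333° lon × 0.0416667° lat.
west -21.5000, east -21.4167.

-21.5000, -21.4167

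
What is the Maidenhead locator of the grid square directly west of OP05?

Longitude square 0; −1 → -1, wraps to 9, carry into field.
Longitude field O = 14; −1 → 13 = N.
The latitude characters are unchanged.

NP95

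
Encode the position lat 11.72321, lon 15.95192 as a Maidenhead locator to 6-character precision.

Offset from 180°W / 90°S: lon 195.9519°, lat 101.7232°.
Field: lon ⌊195.9519/20⌋ = 9 → J; lat ⌊101.7232/10⌋ = 10 → K.
Square: lon ⌊15.9519/2⌋ = 7; lat ⌊1.7232/1⌋ = 1.
Subsquare: lon ⌊1.9519/0.0833333⌋ = 23 → x; lat ⌊0.7232/0.0416667⌋ = 17 → r.

JK71xr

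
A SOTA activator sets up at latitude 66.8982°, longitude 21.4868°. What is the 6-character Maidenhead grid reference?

KP06rv

Add 180° to longitude and 90° to latitude: 201.4868, 156.8982.
Field: lon ⌊201.4868/20⌋ = 10 → K; lat ⌊156.8982/10⌋ = 15 → P.
Square: lon ⌊1.4868/2⌋ = 0; lat ⌊6.8982/1⌋ = 6.
Subsquare: lon ⌊1.4868/0.0833333⌋ = 17 → r; lat ⌊0.8982/0.0416667⌋ = 21 → v.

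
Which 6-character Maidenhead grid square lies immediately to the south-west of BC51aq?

Longitude subsquare a = 0; −1 → -1, wraps to 23 = x, carry into square.
Longitude square 5; −1 → 4.
Latitude subsquare q = 16; −1 → 15 = p.

BC41xp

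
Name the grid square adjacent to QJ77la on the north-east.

QJ77mb

Longitude subsquare l = 11; +1 → 12 = m.
Latitude subsquare a = 0; +1 → 1 = b.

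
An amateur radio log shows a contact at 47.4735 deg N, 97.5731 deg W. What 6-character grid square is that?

EN17fl

Add 180° to longitude and 90° to latitude: 82.4269, 137.4735.
Field: lon ⌊82.4269/20⌋ = 4 → E; lat ⌊137.4735/10⌋ = 13 → N.
Square: lon ⌊2.4269/2⌋ = 1; lat ⌊7.4735/1⌋ = 7.
Subsquare: lon ⌊0.4269/0.0833333⌋ = 5 → f; lat ⌊0.4735/0.0416667⌋ = 11 → l.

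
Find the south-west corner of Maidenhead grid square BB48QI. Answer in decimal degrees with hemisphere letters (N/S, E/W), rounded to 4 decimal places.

71.6667° S, 150.6667° W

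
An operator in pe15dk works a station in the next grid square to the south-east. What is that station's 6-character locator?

Longitude subsquare d = 3; +1 → 4 = e.
Latitude subsquare k = 10; −1 → 9 = j.

PE15ej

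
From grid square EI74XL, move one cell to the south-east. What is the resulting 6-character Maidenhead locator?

EI84ak

Longitude subsquare x = 23; +1 → 24, wraps to 0 = a, carry into square.
Longitude square 7; +1 → 8.
Latitude subsquare l = 11; −1 → 10 = k.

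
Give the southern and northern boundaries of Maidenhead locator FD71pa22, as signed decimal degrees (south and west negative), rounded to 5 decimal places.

-58.99167, -58.98750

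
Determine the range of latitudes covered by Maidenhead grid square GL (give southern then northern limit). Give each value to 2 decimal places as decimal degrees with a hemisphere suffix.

20.00° N, 30.00° N

Field G=6, L=11: +6·20° lon, +11·10° lat → SW at lon -60°, lat 20°.
Cell spans 20° lon × 10° lat.
south 20.00° N, north 30.00° N.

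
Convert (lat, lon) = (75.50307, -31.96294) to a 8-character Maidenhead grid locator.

HQ45am40

Shift to the Maidenhead origin (180°W, 90°S): lon 148.03706, lat 165.50307.
Field (20°×10°, letters A–R): 148.03706/20 → 7 → H, 165.50307/10 → 16 → Q; chars HQ.
Square (2°×1°, digits 0–9): 8.03706/2 → 4, 5.50307/1 → 5; chars 45.
Subsquare (5′×2.5′, letters a–x): 0.03706/0.0833333 → 0 → a, 0.50307/0.0416667 → 12 → m; chars am.
Extended square (30″×15″, digits 0–9): 0.03706/0.00833333 → 4, 0.00307/0.00416667 → 0; chars 40.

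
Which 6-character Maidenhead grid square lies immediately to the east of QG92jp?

QG92kp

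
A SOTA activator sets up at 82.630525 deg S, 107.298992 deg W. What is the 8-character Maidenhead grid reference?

Add 180° to longitude and 90° to latitude: 72.70101, 7.36947.
Field: lon ⌊72.70101/20⌋ = 3 → D; lat ⌊7.36947/10⌋ = 0 → A.
Square: lon ⌊12.70101/2⌋ = 6; lat ⌊7.36947/1⌋ = 7.
Subsquare: lon ⌊0.70101/0.0833333⌋ = 8 → i; lat ⌊0.36947/0.0416667⌋ = 8 → i.
Extended square: lon ⌊0.03434/0.00833333⌋ = 4; lat ⌊0.03614/0.00416667⌋ = 8.

DA67ii48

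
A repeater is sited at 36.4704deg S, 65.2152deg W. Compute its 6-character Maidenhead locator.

FF73jm

Shift to the Maidenhead origin (180°W, 90°S): lon 114.7848, lat 53.5296.
Field: lon ⌊114.7848/20⌋ = 5 → F; lat ⌊53.5296/10⌋ = 5 → F.
Square: lon ⌊14.7848/2⌋ = 7; lat ⌊3.5296/1⌋ = 3.
Subsquare: lon ⌊0.7848/0.0833333⌋ = 9 → j; lat ⌊0.5296/0.0416667⌋ = 12 → m.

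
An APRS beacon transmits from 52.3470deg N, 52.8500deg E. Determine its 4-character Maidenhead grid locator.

Offset from 180°W / 90°S: lon 232.85°, lat 142.35°.
Field: 232.85/20 → 11 → L, 142.35/10 → 14 → O; chars LO.
Square: 12.85/2 → 6, 2.35/1 → 2; chars 62.

LO62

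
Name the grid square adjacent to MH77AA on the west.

Longitude subsquare a = 0; −1 → -1, wraps to 23 = x, carry into square.
Longitude square 7; −1 → 6.
The latitude characters are unchanged.

MH67xa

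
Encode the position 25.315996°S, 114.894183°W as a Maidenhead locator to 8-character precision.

DG24nq24

Shift to the Maidenhead origin (180°W, 90°S): lon 65.10582, lat 64.68400.
Field: 65.10582/20 → 3 → D, 64.68400/10 → 6 → G; chars DG.
Square: 5.10582/2 → 2, 4.68400/1 → 4; chars 24.
Subsquare: 1.10582/0.0833333 → 13 → n, 0.68400/0.0416667 → 16 → q; chars nq.
Extended square: 0.02248/0.00833333 → 2, 0.01734/0.00416667 → 4; chars 24.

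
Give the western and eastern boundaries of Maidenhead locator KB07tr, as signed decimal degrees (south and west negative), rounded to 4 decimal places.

Field K=10, B=1: +10·20° lon, +1·10° lat → SW at lon 20°, lat -80°.
Square 0, 7: +0·2° lon, +7·1° lat → SW at lon 20°, lat -73°.
Subsquare t=19, r=17: +19·0.0833333° lon, +17·0.0416667° lat → SW at lon 21.5833°, lat -72.2917°.
Cell spans 0.0833333° lon × 0.0416667° lat.
west 21.5833, east 21.6667.

21.5833, 21.6667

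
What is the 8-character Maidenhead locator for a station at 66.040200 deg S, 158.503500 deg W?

BC03rx90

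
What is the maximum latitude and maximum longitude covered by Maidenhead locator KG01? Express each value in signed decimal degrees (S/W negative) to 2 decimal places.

-28.00, 22.00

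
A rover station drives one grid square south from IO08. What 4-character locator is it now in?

IO07

Latitude square 8; −1 → 7.
The longitude characters are unchanged.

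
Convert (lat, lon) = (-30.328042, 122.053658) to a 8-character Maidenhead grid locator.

Add 180° to longitude and 90° to latitude: 302.05366, 59.67196.
Field: 302.05366/20 → 15 → P, 59.67196/10 → 5 → F; chars PF.
Square: 2.05366/2 → 1, 9.67196/1 → 9; chars 19.
Subsquare: 0.05366/0.0833333 → 0 → a, 0.67196/0.0416667 → 16 → q; chars aq.
Extended square: 0.05366/0.00833333 → 6, 0.00529/0.00416667 → 1; chars 61.

PF19aq61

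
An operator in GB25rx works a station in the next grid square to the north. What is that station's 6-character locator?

GB26ra

Latitude subsquare x = 23; +1 → 24, wraps to 0 = a, carry into square.
Latitude square 5; +1 → 6.
The longitude characters are unchanged.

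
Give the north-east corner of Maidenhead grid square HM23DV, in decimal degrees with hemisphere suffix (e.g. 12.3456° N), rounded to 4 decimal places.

33.9167° N, 35.6667° W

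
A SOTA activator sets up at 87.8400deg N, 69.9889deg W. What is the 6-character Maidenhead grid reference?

FR57au

Offset from 180°W / 90°S: lon 110.0111°, lat 177.8400°.
Field (20°×10°, letters A–R): 110.0111/20 → 5 → F, 177.8400/10 → 17 → R; chars FR.
Square (2°×1°, digits 0–9): 10.0111/2 → 5, 7.8400/1 → 7; chars 57.
Subsquare (5′×2.5′, letters a–x): 0.0111/0.0833333 → 0 → a, 0.8400/0.0416667 → 20 → u; chars au.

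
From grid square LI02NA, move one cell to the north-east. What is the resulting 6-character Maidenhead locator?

Longitude subsquare n = 13; +1 → 14 = o.
Latitude subsquare a = 0; +1 → 1 = b.

LI02ob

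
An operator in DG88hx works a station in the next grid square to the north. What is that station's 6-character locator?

DG89ha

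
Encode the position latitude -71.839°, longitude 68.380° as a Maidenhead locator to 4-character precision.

Add 180° to longitude and 90° to latitude: 248.38, 18.16.
Field: lon ⌊248.38/20⌋ = 12 → M; lat ⌊18.16/10⌋ = 1 → B.
Square: lon ⌊8.38/2⌋ = 4; lat ⌊8.16/1⌋ = 8.

MB48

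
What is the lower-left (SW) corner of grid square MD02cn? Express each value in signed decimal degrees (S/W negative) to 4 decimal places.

Field M=12, D=3: +12·20° lon, +3·10° lat → SW at lon 60°, lat -60°.
Square 0, 2: +0·2° lon, +2·1° lat → SW at lon 60°, lat -58°.
Subsquare c=2, n=13: +2·0.0833333° lon, +13·0.0416667° lat → SW at lon 60.1667°, lat -57.4583°.
latitude -57.4583, longitude 60.1667.

-57.4583, 60.1667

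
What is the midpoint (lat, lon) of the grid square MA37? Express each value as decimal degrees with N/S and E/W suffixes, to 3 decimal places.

82.500° S, 67.000° E

Field M=12, A=0: +12·20° lon, +0·10° lat → SW at lon 60°, lat -90°.
Square 3, 7: +3·2° lon, +7·1° lat → SW at lon 66°, lat -83°.
Cell spans 2° lon × 1° lat. Centre is SW corner plus half of each.
latitude 82.500° S, longitude 67.000° E.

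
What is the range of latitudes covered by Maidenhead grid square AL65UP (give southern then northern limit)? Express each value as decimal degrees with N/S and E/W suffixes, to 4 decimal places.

Field A=0, L=11: +0·20° lon, +11·10° lat → SW at lon -180°, lat 20°.
Square 6, 5: +6·2° lon, +5·1° lat → SW at lon -168°, lat 25°.
Subsquare u=20, p=15: +20·0.0833333° lon, +15·0.0416667° lat → SW at lon -166.333°, lat 25.625°.
Cell spans 0.0833333° lon × 0.0416667° lat.
south 25.6250° N, north 25.6667° N.

25.6250° N, 25.6667° N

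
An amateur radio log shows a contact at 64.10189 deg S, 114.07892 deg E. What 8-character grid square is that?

OC75av95

Add 180° to longitude and 90° to latitude: 294.07892, 25.89811.
Field: 294.07892/20 → 14 → O, 25.89811/10 → 2 → C; chars OC.
Square: 14.07892/2 → 7, 5.89811/1 → 5; chars 75.
Subsquare: 0.07892/0.0833333 → 0 → a, 0.89811/0.0416667 → 21 → v; chars av.
Extended square: 0.07892/0.00833333 → 9, 0.02311/0.00416667 → 5; chars 95.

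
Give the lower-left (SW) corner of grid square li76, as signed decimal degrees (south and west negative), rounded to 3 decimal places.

-4.000, 54.000

Field L=11, I=8: +11·20° lon, +8·10° lat → SW at lon 40°, lat -10°.
Square 7, 6: +7·2° lon, +6·1° lat → SW at lon 54°, lat -4°.
latitude -4.000, longitude 54.000.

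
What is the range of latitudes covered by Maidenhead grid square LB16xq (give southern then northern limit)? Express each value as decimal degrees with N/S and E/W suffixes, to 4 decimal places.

73.3333° S, 73.2917° S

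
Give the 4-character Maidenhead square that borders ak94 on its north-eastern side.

BK05

Longitude square 9; +1 → 10, wraps to 0, carry into field.
Longitude field A = 0; +1 → 1 = B.
Latitude square 4; +1 → 5.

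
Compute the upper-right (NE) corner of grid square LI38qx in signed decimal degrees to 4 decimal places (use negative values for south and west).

-1.0000, 47.4167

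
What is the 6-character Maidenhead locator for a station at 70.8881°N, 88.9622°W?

EQ50mv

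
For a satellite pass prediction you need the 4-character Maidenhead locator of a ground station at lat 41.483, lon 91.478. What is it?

NN51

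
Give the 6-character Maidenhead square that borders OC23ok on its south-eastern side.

Longitude subsquare o = 14; +1 → 15 = p.
Latitude subsquare k = 10; −1 → 9 = j.

OC23pj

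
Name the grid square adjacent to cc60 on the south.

Latitude square 0; −1 → -1, wraps to 9, carry into field.
Latitude field C = 2; −1 → 1 = B.
The longitude characters are unchanged.

CB69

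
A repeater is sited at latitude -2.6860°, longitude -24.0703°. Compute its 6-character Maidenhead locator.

HI77xh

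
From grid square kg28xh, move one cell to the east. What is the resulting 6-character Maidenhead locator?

KG38ah

Longitude subsquare x = 23; +1 → 24, wraps to 0 = a, carry into square.
Longitude square 2; +1 → 3.
The latitude characters are unchanged.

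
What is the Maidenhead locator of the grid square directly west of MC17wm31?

Longitude extended square 3; −1 → 2.
The latitude characters are unchanged.

MC17wm21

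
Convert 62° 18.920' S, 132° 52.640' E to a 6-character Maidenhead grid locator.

Add 180° to longitude and 90° to latitude: 312.8773, 27.6847.
Field: 312.8773/20 → 15 → P, 27.6847/10 → 2 → C; chars PC.
Square: 12.8773/2 → 6, 7.6847/1 → 7; chars 67.
Subsquare: 0.8773/0.0833333 → 10 → k, 0.6847/0.0416667 → 16 → q; chars kq.

PC67kq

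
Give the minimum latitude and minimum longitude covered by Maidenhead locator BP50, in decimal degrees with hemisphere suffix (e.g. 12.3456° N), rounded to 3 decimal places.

60.000° N, 150.000° W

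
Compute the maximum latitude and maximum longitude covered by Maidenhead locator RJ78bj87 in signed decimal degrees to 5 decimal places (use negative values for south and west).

8.40833, 174.15833

Field R=17, J=9: +17·20° lon, +9·10° lat → SW at lon 160°, lat 0°.
Square 7, 8: +7·2° lon, +8·1° lat → SW at lon 174°, lat 8°.
Subsquare b=1, j=9: +1·0.0833333° lon, +9·0.0416667° lat → SW at lon 174.083°, lat 8.375°.
Extended square 8, 7: +8·0.00833333° lon, +7·0.00416667° lat → SW at lon 174.15°, lat 8.40417°.
Cell spans 0.00833333° lon × 0.00416667° lat. NE corner is SW corner plus one full cell.
latitude 8.40833, longitude 174.15833.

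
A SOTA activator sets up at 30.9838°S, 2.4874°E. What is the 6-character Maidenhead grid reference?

Shift to the Maidenhead origin (180°W, 90°S): lon 182.4874, lat 59.0162.
Field (20°×10°, letters A–R): lon ⌊182.4874/20⌋ = 9 → J; lat ⌊59.0162/10⌋ = 5 → F.
Square (2°×1°, digits 0–9): lon ⌊2.4874/2⌋ = 1; lat ⌊9.0162/1⌋ = 9.
Subsquare (5′×2.5′, letters a–x): lon ⌊0.4874/0.0833333⌋ = 5 → f; lat ⌊0.0162/0.0416667⌋ = 0 → a.

JF19fa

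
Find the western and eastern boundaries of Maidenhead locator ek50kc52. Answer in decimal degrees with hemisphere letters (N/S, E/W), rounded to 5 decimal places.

Field E=4, K=10: +4·20° lon, +10·10° lat → SW at lon -100°, lat 10°.
Square 5, 0: +5·2° lon, +0·1° lat → SW at lon -90°, lat 10°.
Subsquare k=10, c=2: +10·0.0833333° lon, +2·0.0416667° lat → SW at lon -89.1667°, lat 10.0833°.
Extended square 5, 2: +5·0.00833333° lon, +2·0.00416667° lat → SW at lon -89.125°, lat 10.0917°.
Cell spans 0.00833333° lon × 0.00416667° lat.
west 89.12500° W, east 89.11667° W.

89.12500° W, 89.11667° W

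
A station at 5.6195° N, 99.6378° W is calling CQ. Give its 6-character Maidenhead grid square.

EJ05eo

Shift to the Maidenhead origin (180°W, 90°S): lon 80.3622, lat 95.6195.
Field: 80.3622/20 → 4 → E, 95.6195/10 → 9 → J; chars EJ.
Square: 0.3622/2 → 0, 5.6195/1 → 5; chars 05.
Subsquare: 0.3622/0.0833333 → 4 → e, 0.6195/0.0416667 → 14 → o; chars eo.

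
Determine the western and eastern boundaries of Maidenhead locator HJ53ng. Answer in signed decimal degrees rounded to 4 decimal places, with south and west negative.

-28.9167, -28.8333

Field H=7, J=9: +7·20° lon, +9·10° lat → SW at lon -40°, lat 0°.
Square 5, 3: +5·2° lon, +3·1° lat → SW at lon -30°, lat 3°.
Subsquare n=13, g=6: +13·0.0833333° lon, +6·0.0416667° lat → SW at lon -28.9167°, lat 3.25°.
Cell spans 0.0833333° lon × 0.0416667° lat.
west -28.9167, east -28.8333.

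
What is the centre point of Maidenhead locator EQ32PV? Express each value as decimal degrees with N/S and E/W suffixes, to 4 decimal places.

72.8958° N, 92.7083° W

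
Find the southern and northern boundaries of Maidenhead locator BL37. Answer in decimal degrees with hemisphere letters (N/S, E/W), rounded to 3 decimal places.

Field B=1, L=11: +1·20° lon, +11·10° lat → SW at lon -160°, lat 20°.
Square 3, 7: +3·2° lon, +7·1° lat → SW at lon -154°, lat 27°.
Cell spans 2° lon × 1° lat.
south 27.000° N, north 28.000° N.

27.000° N, 28.000° N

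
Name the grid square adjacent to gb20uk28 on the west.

GB20uk18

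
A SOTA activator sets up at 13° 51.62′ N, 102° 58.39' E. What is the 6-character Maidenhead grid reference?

OK13lu

Shift to the Maidenhead origin (180°W, 90°S): lon 282.9732, lat 103.8603.
Field (20°×10°, letters A–R): 282.9732/20 → 14 → O, 103.8603/10 → 10 → K; chars OK.
Square (2°×1°, digits 0–9): 2.9732/2 → 1, 3.8603/1 → 3; chars 13.
Subsquare (5′×2.5′, letters a–x): 0.9732/0.0833333 → 11 → l, 0.8603/0.0416667 → 20 → u; chars lu.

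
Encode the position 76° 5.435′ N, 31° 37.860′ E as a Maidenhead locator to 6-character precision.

KQ56tc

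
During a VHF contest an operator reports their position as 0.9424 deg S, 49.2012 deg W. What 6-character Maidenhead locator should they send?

Add 180° to longitude and 90° to latitude: 130.7988, 89.0576.
Field: 130.7988/20 → 6 → G, 89.0576/10 → 8 → I; chars GI.
Square: 10.7988/2 → 5, 9.0576/1 → 9; chars 59.
Subsquare: 0.7988/0.0833333 → 9 → j, 0.0576/0.0416667 → 1 → b; chars jb.

GI59jb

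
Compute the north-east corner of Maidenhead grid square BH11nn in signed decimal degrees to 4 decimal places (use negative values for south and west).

-18.4167, -156.8333

Field B=1, H=7: +1·20° lon, +7·10° lat → SW at lon -160°, lat -20°.
Square 1, 1: +1·2° lon, +1·1° lat → SW at lon -158°, lat -19°.
Subsquare n=13, n=13: +13·0.0833333° lon, +13·0.0416667° lat → SW at lon -156.917°, lat -18.4583°.
Cell spans 0.0833333° lon × 0.0416667° lat. NE corner is SW corner plus one full cell.
latitude -18.4167, longitude -156.8333.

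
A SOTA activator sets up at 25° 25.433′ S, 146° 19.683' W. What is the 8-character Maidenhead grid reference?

BG64un08

Shift to the Maidenhead origin (180°W, 90°S): lon 33.67195, lat 64.57612.
Field: lon ⌊33.67195/20⌋ = 1 → B; lat ⌊64.57612/10⌋ = 6 → G.
Square: lon ⌊13.67195/2⌋ = 6; lat ⌊4.57612/1⌋ = 4.
Subsquare: lon ⌊1.67195/0.0833333⌋ = 20 → u; lat ⌊0.57612/0.0416667⌋ = 13 → n.
Extended square: lon ⌊0.00528/0.00833333⌋ = 0; lat ⌊0.03445/0.00416667⌋ = 8.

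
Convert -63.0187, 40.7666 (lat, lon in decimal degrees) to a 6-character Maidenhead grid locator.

LC06jx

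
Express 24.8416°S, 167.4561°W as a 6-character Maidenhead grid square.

AG65gd

Offset from 180°W / 90°S: lon 12.5439°, lat 65.1584°.
Field: lon ⌊12.5439/20⌋ = 0 → A; lat ⌊65.1584/10⌋ = 6 → G.
Square: lon ⌊12.5439/2⌋ = 6; lat ⌊5.1584/1⌋ = 5.
Subsquare: lon ⌊0.5439/0.0833333⌋ = 6 → g; lat ⌊0.1584/0.0416667⌋ = 3 → d.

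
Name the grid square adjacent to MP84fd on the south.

Latitude subsquare d = 3; −1 → 2 = c.
The longitude characters are unchanged.

MP84fc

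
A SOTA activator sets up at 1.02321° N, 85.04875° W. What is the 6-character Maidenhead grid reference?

EJ71la

Shift to the Maidenhead origin (180°W, 90°S): lon 94.9513, lat 91.0232.
Field (20°×10°, letters A–R): 94.9513/20 → 4 → E, 91.0232/10 → 9 → J; chars EJ.
Square (2°×1°, digits 0–9): 14.9513/2 → 7, 1.0232/1 → 1; chars 71.
Subsquare (5′×2.5′, letters a–x): 0.9513/0.0833333 → 11 → l, 0.0232/0.0416667 → 0 → a; chars la.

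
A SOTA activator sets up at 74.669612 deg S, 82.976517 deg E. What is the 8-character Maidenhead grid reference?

NB15lh79

Shift to the Maidenhead origin (180°W, 90°S): lon 262.97652, lat 15.33039.
Field: lon ⌊262.97652/20⌋ = 13 → N; lat ⌊15.33039/10⌋ = 1 → B.
Square: lon ⌊2.97652/2⌋ = 1; lat ⌊5.33039/1⌋ = 5.
Subsquare: lon ⌊0.97652/0.0833333⌋ = 11 → l; lat ⌊0.33039/0.0416667⌋ = 7 → h.
Extended square: lon ⌊0.05985/0.00833333⌋ = 7; lat ⌊0.03872/0.00416667⌋ = 9.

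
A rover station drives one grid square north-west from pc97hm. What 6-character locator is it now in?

Longitude subsquare h = 7; −1 → 6 = g.
Latitude subsquare m = 12; +1 → 13 = n.

PC97gn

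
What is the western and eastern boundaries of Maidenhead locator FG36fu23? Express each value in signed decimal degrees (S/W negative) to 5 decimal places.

-73.56667, -73.55833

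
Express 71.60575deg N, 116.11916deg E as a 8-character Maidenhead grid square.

Add 180° to longitude and 90° to latitude: 296.11916, 161.60575.
Field (20°×10°, letters A–R): 296.11916/20 → 14 → O, 161.60575/10 → 16 → Q; chars OQ.
Square (2°×1°, digits 0–9): 16.11916/2 → 8, 1.60575/1 → 1; chars 81.
Subsquare (5′×2.5′, letters a–x): 0.11916/0.0833333 → 1 → b, 0.60575/0.0416667 → 14 → o; chars bo.
Extended square (30″×15″, digits 0–9): 0.03583/0.00833333 → 4, 0.02242/0.00416667 → 5; chars 45.

OQ81bo45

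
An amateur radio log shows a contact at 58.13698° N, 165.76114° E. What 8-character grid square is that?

RO28vd12

Offset from 180°W / 90°S: lon 345.76114°, lat 148.13698°.
Field: 345.76114/20 → 17 → R, 148.13698/10 → 14 → O; chars RO.
Square: 5.76114/2 → 2, 8.13698/1 → 8; chars 28.
Subsquare: 1.76114/0.0833333 → 21 → v, 0.13698/0.0416667 → 3 → d; chars vd.
Extended square: 0.01114/0.00833333 → 1, 0.01198/0.00416667 → 2; chars 12.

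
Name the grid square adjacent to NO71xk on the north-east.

Longitude subsquare x = 23; +1 → 24, wraps to 0 = a, carry into square.
Longitude square 7; +1 → 8.
Latitude subsquare k = 10; +1 → 11 = l.

NO81al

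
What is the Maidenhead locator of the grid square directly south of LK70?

Latitude square 0; −1 → -1, wraps to 9, carry into field.
Latitude field K = 10; −1 → 9 = J.
The longitude characters are unchanged.

LJ79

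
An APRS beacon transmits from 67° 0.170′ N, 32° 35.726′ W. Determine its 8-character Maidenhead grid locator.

HP37qa80

Offset from 180°W / 90°S: lon 147.40457°, lat 157.00283°.
Field: lon ⌊147.40457/20⌋ = 7 → H; lat ⌊157.00283/10⌋ = 15 → P.
Square: lon ⌊7.40457/2⌋ = 3; lat ⌊7.00283/1⌋ = 7.
Subsquare: lon ⌊1.40457/0.0833333⌋ = 16 → q; lat ⌊0.00283/0.0416667⌋ = 0 → a.
Extended square: lon ⌊0.07123/0.00833333⌋ = 8; lat ⌊0.00283/0.00416667⌋ = 0.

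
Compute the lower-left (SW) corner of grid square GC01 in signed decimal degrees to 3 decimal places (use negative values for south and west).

-69.000, -60.000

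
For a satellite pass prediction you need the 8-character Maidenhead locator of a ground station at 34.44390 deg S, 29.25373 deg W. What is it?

Add 180° to longitude and 90° to latitude: 150.74627, 55.55610.
Field: 150.74627/20 → 7 → H, 55.55610/10 → 5 → F; chars HF.
Square: 10.74627/2 → 5, 5.55610/1 → 5; chars 55.
Subsquare: 0.74627/0.0833333 → 8 → i, 0.55610/0.0416667 → 13 → n; chars in.
Extended square: 0.07960/0.00833333 → 9, 0.01443/0.00416667 → 3; chars 93.

HF55in93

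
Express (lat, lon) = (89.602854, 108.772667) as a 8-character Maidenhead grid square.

Offset from 180°W / 90°S: lon 288.77267°, lat 179.60285°.
Field: lon ⌊288.77267/20⌋ = 14 → O; lat ⌊179.60285/10⌋ = 17 → R.
Square: lon ⌊8.77267/2⌋ = 4; lat ⌊9.60285/1⌋ = 9.
Subsquare: lon ⌊0.77267/0.0833333⌋ = 9 → j; lat ⌊0.60285/0.0416667⌋ = 14 → o.
Extended square: lon ⌊0.02267/0.00833333⌋ = 2; lat ⌊0.01952/0.00416667⌋ = 4.

OR49jo24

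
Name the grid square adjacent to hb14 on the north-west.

HB05

Longitude square 1; −1 → 0.
Latitude square 4; +1 → 5.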